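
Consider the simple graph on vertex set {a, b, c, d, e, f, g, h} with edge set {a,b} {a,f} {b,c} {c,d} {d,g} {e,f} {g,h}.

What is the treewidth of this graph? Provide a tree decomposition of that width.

Each bag holds 2 vertices, so the decomposition has width 1, which upper-bounds the treewidth. G has an edge, so its treewidth is at least 1. Therefore the treewidth is 1.

Treewidth 1.
One optimal decomposition is:
Bags: B1 = {e, f}  B2 = {a, f}  B3 = {a, b}  B4 = {b, c}  B5 = {c, d}  B6 = {d, g}  B7 = {g, h}
Tree: B1–B2, B2–B3, B3–B4, B4–B5, B5–B6, B6–B7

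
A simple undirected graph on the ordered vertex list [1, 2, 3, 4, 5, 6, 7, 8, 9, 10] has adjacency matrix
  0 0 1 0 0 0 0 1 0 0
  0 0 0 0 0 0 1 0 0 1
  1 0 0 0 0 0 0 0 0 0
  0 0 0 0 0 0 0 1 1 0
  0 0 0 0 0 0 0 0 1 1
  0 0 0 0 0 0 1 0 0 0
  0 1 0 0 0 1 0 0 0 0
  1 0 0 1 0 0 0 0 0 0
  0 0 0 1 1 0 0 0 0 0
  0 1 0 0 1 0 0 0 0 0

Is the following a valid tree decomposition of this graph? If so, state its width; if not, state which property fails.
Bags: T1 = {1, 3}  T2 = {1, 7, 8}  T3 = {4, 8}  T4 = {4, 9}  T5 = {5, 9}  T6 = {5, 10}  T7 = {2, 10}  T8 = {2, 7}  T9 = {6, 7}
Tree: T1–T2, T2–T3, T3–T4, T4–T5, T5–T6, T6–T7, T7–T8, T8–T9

No — bags containing vertex 7 are not connected in the tree.

A tree decomposition must satisfy three properties: every vertex lies in some bag; for every edge, both endpoints lie together in some bag; and for every vertex, the bags containing it form a connected subtree. Here bags containing vertex 7 are not connected in the tree, so the decomposition is invalid.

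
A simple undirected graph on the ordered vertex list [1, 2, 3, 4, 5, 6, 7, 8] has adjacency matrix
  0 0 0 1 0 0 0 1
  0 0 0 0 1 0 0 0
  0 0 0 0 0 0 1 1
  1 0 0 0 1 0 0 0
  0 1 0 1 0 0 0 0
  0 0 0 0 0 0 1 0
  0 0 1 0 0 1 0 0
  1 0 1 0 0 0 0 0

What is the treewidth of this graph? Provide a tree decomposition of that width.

Treewidth 1.
One optimal decomposition is:
Bags: B1 = {6, 7}  B2 = {3, 7}  B3 = {3, 8}  B4 = {1, 8}  B5 = {1, 4}  B6 = {4, 5}  B7 = {2, 5}
Tree: B1–B2, B2–B3, B3–B4, B4–B5, B5–B6, B6–B7

Each bag holds 2 vertices, so the decomposition has width 1, which upper-bounds the treewidth. Any graph with an edge has treewidth ≥ 1, and G has the edge 6–7. Combining the bounds, tw(G) = 1.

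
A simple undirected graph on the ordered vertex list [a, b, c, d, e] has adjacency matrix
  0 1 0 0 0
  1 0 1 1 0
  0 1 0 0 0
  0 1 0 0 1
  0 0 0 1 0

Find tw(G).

A width-1 tree decomposition is:
Bags: B1 = {b, c}  B2 = {b, d}  B3 = {d, e}  B4 = {a, b}
Tree: B1–B2, B2–B3, B1–B4
The largest bag has 2 vertices, giving width 1; this decomposition certifies tw(G) ≤ 1. Since G has at least one edge (e.g. c–b), it is not an edgeless graph, so tw(G) ≥ 1. Therefore the treewidth is 1.

1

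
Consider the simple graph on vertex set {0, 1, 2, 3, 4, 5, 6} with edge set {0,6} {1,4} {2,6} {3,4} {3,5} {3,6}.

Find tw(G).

A width-1 tree decomposition is:
Bags: B1 = {2, 6}  B2 = {3, 6}  B3 = {3, 5}  B4 = {0, 6}  B5 = {3, 4}  B6 = {1, 4}
Tree: B1–B2, B2–B3, B2–B4, B2–B5, B5–B6
Every bag has size at most 2, so the width is 2 − 1 = 1 and tw(G) ≤ 1. Since G has at least one edge (e.g. 6–2), it is not an edgeless graph, so tw(G) ≥ 1. Therefore the treewidth is 1.

1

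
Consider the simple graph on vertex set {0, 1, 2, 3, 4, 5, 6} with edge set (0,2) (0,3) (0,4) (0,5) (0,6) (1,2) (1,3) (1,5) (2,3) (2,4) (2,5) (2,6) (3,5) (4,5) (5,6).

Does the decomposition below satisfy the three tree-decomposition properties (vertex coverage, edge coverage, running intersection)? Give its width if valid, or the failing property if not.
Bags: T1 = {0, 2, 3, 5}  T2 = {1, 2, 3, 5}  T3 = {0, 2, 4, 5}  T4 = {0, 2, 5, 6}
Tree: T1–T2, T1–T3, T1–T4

Checking the three conditions: (i) the bags cover all of {0, 1, 2, 3, 4, 5, 6}; (ii) for each edge, some bag contains both endpoints; (iii) the bags containing any fixed vertex form a subtree. All hold, so the decomposition is valid with width 4 − 1 = 3.

Yes; width 3.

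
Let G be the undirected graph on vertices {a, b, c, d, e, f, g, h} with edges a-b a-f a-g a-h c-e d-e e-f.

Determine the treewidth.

1

A width-1 tree decomposition is:
Bags: B1 = {e, f}  B2 = {a, f}  B3 = {c, e}  B4 = {a, g}  B5 = {a, h}  B6 = {d, e}  B7 = {a, b}
Tree: B1–B2, B1–B3, B2–B4, B4–B5, B3–B6, B2–B7
The largest bag has 2 vertices, giving width 1; this decomposition certifies tw(G) ≤ 1. G has an edge, so its treewidth is at least 1. Therefore the treewidth is 1.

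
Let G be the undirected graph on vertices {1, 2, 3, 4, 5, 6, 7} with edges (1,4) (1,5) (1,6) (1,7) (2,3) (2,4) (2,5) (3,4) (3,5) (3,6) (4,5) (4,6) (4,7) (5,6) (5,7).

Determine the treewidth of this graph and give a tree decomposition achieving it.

Treewidth 3.
One such decomposition:
Bags: B1 = {3, 4, 5, 6}  B2 = {2, 3, 4, 5}  B3 = {1, 4, 5, 6}  B4 = {1, 4, 5, 7}
Tree: B1–B2, B1–B3, B3–B4

Every bag has size at most 4, so the width is 4 − 1 = 3 and tw(G) ≤ 3. Conversely, {1, 4, 5, 6} is a clique of size 4, and the vertices of any clique must share a bag in every tree decomposition; so some bag has ≥ 4 vertices and tw(G) ≥ 3. Therefore the treewidth is 3.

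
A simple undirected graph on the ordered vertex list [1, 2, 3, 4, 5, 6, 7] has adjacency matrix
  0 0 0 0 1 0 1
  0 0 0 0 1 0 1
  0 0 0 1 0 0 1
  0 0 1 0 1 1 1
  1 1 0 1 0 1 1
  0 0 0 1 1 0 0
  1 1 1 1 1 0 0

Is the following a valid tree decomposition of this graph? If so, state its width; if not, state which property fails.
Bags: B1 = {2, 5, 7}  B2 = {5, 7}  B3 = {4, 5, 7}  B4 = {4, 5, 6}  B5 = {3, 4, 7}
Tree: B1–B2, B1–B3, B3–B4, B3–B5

No — vertex 1 appears in no bag.

A tree decomposition must satisfy three properties: every vertex lies in some bag; for every edge, both endpoints lie together in some bag; and for every vertex, the bags containing it form a connected subtree. Here vertex 1 appears in no bag, so the decomposition is invalid.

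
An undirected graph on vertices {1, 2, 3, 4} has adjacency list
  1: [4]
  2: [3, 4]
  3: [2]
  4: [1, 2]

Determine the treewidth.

1

A width-1 tree decomposition is:
Bags: B1 = {1, 4}  B2 = {2, 4}  B3 = {2, 3}
Tree: B1–B2, B2–B3
The largest bag has 2 vertices, giving width 1; this decomposition certifies tw(G) ≤ 1. Any graph with an edge has treewidth ≥ 1, and G has the edge 1–4. Hence tw(G) = 1 exactly.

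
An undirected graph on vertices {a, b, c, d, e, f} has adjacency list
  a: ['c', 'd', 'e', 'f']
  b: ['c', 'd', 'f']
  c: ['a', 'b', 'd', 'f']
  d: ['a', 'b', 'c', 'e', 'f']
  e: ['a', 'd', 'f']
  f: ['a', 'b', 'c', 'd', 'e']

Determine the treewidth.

A width-3 tree decomposition is:
Bags: B1 = {a, c, d, f}  B2 = {a, d, e, f}  B3 = {b, c, d, f}
Tree: B1–B2, B1–B3
Every bag has size at most 4, so the width is 4 − 1 = 3 and tw(G) ≤ 3. On the other hand G contains the 4-clique {a, d, e, f}. A clique must lie in a single bag of any decomposition, so no decomposition can have width below 3. Combining the bounds, tw(G) = 3.

3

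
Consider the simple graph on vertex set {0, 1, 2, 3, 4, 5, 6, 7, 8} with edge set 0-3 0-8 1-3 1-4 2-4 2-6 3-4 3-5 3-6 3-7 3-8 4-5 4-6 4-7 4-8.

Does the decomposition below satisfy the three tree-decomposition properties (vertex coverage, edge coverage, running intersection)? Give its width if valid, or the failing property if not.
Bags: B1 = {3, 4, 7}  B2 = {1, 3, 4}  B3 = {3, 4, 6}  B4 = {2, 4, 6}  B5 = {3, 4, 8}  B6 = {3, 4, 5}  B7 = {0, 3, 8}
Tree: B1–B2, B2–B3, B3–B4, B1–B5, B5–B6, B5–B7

Yes; width 2.

Every vertex of G appears in some bag (union = {0, 1, 2, 3, 4, 5, 6, 7, 8}); every edge is covered by a bag; and for each vertex v the set of bags containing v is connected in the bag tree. The decomposition is therefore valid. The largest bag has 3 vertices, so the width is 2.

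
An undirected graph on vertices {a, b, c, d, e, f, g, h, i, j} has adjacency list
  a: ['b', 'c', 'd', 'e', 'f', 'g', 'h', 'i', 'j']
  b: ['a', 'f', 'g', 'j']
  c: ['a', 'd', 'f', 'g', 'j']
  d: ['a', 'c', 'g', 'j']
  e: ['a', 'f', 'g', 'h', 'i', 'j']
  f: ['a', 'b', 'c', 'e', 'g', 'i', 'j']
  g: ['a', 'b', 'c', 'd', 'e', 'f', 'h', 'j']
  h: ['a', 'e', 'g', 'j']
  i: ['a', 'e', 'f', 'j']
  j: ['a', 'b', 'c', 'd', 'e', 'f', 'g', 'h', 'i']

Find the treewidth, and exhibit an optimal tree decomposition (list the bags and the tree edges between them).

Treewidth 4.
One such decomposition:
Bags: B1 = {a, c, f, g, j}  B2 = {a, b, f, g, j}  B3 = {a, e, f, g, j}  B4 = {a, e, g, h, j}  B5 = {a, e, f, i, j}  B6 = {a, c, d, g, j}
Tree: B1–B2, B1–B3, B3–B4, B3–B5, B1–B6

Each bag holds 5 vertices, so the decomposition has width 4, which upper-bounds the treewidth. Conversely, {a, c, d, g, j} is a clique of size 5, and the vertices of any clique must share a bag in every tree decomposition; so some bag has ≥ 5 vertices and tw(G) ≥ 4. The upper and lower bounds meet at 4, so that is the treewidth.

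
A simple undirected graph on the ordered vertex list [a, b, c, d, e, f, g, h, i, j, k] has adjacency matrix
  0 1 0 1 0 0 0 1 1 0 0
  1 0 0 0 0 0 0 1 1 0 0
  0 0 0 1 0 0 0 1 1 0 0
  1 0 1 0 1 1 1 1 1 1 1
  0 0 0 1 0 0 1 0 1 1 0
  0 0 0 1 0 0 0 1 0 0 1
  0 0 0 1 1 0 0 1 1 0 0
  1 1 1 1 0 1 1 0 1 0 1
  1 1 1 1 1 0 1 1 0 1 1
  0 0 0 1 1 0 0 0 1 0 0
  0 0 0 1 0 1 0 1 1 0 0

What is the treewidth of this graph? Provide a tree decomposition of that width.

Each bag holds 4 vertices, so the decomposition has width 3, which upper-bounds the treewidth. Conversely, {d, f, h, k} is a clique of size 4, and the vertices of any clique must share a bag in every tree decomposition; so some bag has ≥ 4 vertices and tw(G) ≥ 3. Hence tw(G) = 3 exactly.

Treewidth 3.
One optimal decomposition is:
Bags: B1 = {d, h, i, k}  B2 = {d, g, h, i}  B3 = {d, e, g, i}  B4 = {c, d, h, i}  B5 = {d, f, h, k}  B6 = {a, d, h, i}  B7 = {d, e, i, j}  B8 = {a, b, h, i}
Tree: B1–B2, B2–B3, B1–B4, B1–B5, B2–B6, B3–B7, B6–B8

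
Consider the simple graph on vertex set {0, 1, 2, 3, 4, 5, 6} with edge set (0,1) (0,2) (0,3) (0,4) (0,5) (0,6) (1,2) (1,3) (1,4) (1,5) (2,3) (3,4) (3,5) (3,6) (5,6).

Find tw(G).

A width-3 tree decomposition is:
Bags: B1 = {0, 1, 3, 4}  B2 = {0, 1, 3, 5}  B3 = {0, 3, 5, 6}  B4 = {0, 1, 2, 3}
Tree: B1–B2, B2–B3, B2–B4
Each bag holds 4 vertices, so the decomposition has width 3, which upper-bounds the treewidth. For the lower bound, the 4 vertices {0, 1, 2, 3} are pairwise adjacent, and any tree decomposition puts a clique entirely inside one bag — forcing width ≥ 3. Combining the bounds, tw(G) = 3.

3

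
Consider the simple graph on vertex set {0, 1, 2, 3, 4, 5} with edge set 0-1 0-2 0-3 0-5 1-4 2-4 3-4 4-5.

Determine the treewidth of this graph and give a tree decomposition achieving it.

Treewidth 2.
Bags: B1 = {0, 4, 5}  B2 = {0, 3, 4}  B3 = {0, 2, 4}  B4 = {0, 1, 4}
Tree: B1–B2, B2–B3, B3–B4

The largest bag has 3 vertices, giving width 2; this decomposition certifies tw(G) ≤ 2. The edges 0–5–4–3–0 form a cycle, so G is not a tree and its treewidth is at least 2. The upper and lower bounds meet at 2, so that is the treewidth.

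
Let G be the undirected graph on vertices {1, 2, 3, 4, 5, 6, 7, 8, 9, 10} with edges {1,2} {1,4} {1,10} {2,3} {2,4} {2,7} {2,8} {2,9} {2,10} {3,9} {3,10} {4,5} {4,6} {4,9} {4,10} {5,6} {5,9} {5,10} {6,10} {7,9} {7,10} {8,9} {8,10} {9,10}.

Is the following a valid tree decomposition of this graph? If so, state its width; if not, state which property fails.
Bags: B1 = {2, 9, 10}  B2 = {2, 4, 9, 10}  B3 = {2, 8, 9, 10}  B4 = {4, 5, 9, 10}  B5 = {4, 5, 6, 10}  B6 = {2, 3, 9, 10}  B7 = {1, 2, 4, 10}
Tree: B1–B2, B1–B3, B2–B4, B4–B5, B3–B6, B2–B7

No — vertex 7 appears in no bag.

A tree decomposition must satisfy three properties: every vertex lies in some bag; for every edge, both endpoints lie together in some bag; and for every vertex, the bags containing it form a connected subtree. Here vertex 7 appears in no bag, so the decomposition is invalid.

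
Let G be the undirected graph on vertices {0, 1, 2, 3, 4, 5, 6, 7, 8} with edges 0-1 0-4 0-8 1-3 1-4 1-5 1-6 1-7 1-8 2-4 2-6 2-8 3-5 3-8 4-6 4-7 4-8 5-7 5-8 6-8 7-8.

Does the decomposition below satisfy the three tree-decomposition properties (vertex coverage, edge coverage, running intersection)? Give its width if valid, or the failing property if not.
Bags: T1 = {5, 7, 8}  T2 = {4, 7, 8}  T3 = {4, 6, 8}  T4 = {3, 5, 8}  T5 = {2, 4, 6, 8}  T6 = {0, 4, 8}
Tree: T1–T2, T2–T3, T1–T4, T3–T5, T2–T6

No — vertex 1 appears in no bag.

A tree decomposition must satisfy three properties: every vertex lies in some bag; for every edge, both endpoints lie together in some bag; and for every vertex, the bags containing it form a connected subtree. Here vertex 1 appears in no bag, so the decomposition is invalid.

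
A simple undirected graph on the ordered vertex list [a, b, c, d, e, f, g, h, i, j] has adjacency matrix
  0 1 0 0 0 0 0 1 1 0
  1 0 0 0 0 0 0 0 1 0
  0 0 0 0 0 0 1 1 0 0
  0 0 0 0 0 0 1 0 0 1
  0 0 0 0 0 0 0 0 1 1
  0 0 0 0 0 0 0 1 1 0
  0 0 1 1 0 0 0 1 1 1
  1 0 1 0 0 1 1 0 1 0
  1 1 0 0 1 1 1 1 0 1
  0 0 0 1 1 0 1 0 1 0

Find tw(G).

2

A width-2 tree decomposition is:
Bags: B1 = {g, h, i}  B2 = {a, h, i}  B3 = {g, i, j}  B4 = {c, g, h}  B5 = {d, g, j}  B6 = {e, i, j}  B7 = {a, b, i}  B8 = {f, h, i}
Tree: B1–B2, B1–B3, B1–B4, B3–B5, B3–B6, B2–B7, B1–B8
Each bag holds 3 vertices, so the decomposition has width 2, which upper-bounds the treewidth. Conversely, {d, g, j} is a clique of size 3, and the vertices of any clique must share a bag in every tree decomposition; so some bag has ≥ 3 vertices and tw(G) ≥ 2. Hence tw(G) = 2 exactly.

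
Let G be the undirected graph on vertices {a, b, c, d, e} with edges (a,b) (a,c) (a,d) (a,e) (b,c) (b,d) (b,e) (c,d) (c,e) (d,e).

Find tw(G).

A width-4 tree decomposition is:
Bags: B1 = {a, b, c, d, e}
Tree: (single bag)
A single bag containing all 5 vertices is trivially a valid decomposition of width 4. On the other hand G contains the 5-clique {a, b, c, d, e}. A clique must lie in a single bag of any decomposition, so no decomposition can have width below 4. Therefore the treewidth is 4.

4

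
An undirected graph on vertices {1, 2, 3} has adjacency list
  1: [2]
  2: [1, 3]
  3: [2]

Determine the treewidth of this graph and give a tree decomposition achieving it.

Each bag holds 2 vertices, so the decomposition has width 1, which upper-bounds the treewidth. G has an edge, so its treewidth is at least 1. Therefore the treewidth is 1.

Treewidth 1.
Bags: B1 = {2, 3}  B2 = {1, 2}
Tree: B1–B2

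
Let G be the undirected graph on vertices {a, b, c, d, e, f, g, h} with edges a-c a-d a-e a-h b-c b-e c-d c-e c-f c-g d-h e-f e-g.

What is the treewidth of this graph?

A width-2 tree decomposition is:
Bags: B1 = {a, c, e}  B2 = {c, e, f}  B3 = {a, c, d}  B4 = {a, d, h}  B5 = {c, e, g}  B6 = {b, c, e}
Tree: B1–B2, B1–B3, B3–B4, B1–B5, B2–B6
The largest bag has 3 vertices, giving width 2; this decomposition certifies tw(G) ≤ 2. On the other hand G contains the 3-clique {a, d, h}. A clique must lie in a single bag of any decomposition, so no decomposition can have width below 2. The upper and lower bounds meet at 2, so that is the treewidth.

2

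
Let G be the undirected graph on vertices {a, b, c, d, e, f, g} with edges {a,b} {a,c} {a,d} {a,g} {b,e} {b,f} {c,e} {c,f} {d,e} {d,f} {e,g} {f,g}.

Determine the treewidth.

3

A width-3 tree decomposition is:
Bags: B1 = {a, c, e, f}  B2 = {a, e, f, g}  B3 = {a, d, e, f}  B4 = {a, b, e, f}
Tree: B1–B2, B2–B3, B3–B4
Each bag holds 4 vertices, so the decomposition has width 3, which upper-bounds the treewidth. For the lower bound: the 4 vertex sets {a,c}, {f,g}, {e}, {d} are disjoint, each induces a connected subgraph, and every pair is joined by at least one edge of G. Contracting each set to a single vertex therefore yields K_{4} as a minor, and since treewidth is minor-monotone, tw(G) ≥ tw(K_{4}) = 3. The upper and lower bounds meet at 3, so that is the treewidth.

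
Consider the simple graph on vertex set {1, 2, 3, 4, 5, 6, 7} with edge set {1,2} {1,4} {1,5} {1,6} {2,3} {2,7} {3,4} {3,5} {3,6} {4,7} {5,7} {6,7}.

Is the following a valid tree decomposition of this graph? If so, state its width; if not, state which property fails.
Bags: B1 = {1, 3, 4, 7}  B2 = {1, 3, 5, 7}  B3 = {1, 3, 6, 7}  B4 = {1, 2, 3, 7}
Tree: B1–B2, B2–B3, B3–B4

Vertex coverage: the bags together contain {1, 2, 3, 4, 5, 6, 7}, the full vertex set. Edge coverage: each edge of G has both endpoints in at least one bag. Running intersection: for every vertex, the bags containing it form a connected subtree. All three properties hold, so this is a valid tree decomposition of width max|bag| − 1 = 3, and hence tw(G) ≤ 3.

Yes; width 3.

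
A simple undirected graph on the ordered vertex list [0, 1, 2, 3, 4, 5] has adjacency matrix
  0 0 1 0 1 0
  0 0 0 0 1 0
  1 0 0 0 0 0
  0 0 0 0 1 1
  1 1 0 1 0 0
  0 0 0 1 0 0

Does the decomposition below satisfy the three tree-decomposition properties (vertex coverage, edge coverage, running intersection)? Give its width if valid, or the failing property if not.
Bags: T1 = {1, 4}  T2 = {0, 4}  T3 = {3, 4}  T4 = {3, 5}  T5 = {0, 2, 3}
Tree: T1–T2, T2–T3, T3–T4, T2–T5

A tree decomposition must satisfy three properties: every vertex lies in some bag; for every edge, both endpoints lie together in some bag; and for every vertex, the bags containing it form a connected subtree. Here bags containing vertex 3 are not connected in the tree, so the decomposition is invalid.

No — bags containing vertex 3 are not connected in the tree.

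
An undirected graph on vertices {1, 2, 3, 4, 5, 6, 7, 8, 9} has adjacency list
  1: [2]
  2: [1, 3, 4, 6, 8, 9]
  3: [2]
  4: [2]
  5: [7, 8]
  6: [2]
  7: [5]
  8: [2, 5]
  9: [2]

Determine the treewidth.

1

A width-1 tree decomposition is:
Bags: B1 = {2, 3}  B2 = {2, 9}  B3 = {2, 4}  B4 = {1, 2}  B5 = {2, 6}  B6 = {2, 8}  B7 = {5, 8}  B8 = {5, 7}
Tree: B1–B2, B1–B3, B3–B4, B1–B5, B1–B6, B6–B7, B7–B8
The largest bag has 2 vertices, giving width 1; this decomposition certifies tw(G) ≤ 1. G has an edge, so its treewidth is at least 1. The upper and lower bounds meet at 1, so that is the treewidth.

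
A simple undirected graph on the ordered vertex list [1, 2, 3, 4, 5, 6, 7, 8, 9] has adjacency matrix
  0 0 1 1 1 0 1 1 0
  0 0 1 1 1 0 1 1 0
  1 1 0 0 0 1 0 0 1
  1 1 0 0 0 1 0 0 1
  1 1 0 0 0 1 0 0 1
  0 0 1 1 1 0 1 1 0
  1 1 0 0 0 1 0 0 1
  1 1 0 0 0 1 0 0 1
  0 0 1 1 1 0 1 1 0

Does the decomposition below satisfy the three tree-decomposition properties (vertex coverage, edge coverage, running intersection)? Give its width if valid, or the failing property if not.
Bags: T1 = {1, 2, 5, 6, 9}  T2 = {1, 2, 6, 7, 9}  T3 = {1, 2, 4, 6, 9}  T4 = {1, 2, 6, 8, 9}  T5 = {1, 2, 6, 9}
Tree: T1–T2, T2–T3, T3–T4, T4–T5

No — vertex 3 appears in no bag.

A tree decomposition must satisfy three properties: every vertex lies in some bag; for every edge, both endpoints lie together in some bag; and for every vertex, the bags containing it form a connected subtree. Here vertex 3 appears in no bag, so the decomposition is invalid.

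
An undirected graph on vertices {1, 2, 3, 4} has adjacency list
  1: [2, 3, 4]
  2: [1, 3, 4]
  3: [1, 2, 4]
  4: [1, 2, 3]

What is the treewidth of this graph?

A width-3 tree decomposition is:
Bags: B1 = {1, 2, 3, 4}
Tree: (single bag)
With just one bag of size 4, the width is 4 − 1 = 3, so tw(G) ≤ 3. For the lower bound, the 4 vertices {1, 2, 3, 4} are pairwise adjacent, and any tree decomposition puts a clique entirely inside one bag — forcing width ≥ 3. Combining the bounds, tw(G) = 3.

3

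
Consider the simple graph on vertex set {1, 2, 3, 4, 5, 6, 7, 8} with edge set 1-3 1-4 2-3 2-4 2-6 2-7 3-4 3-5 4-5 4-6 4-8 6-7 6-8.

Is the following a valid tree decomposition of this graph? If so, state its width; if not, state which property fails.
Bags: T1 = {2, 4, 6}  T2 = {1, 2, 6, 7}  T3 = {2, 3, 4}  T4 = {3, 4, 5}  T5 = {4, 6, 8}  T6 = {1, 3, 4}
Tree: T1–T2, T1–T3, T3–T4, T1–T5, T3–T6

No — bags containing vertex 1 are not connected in the tree.

A tree decomposition must satisfy three properties: every vertex lies in some bag; for every edge, both endpoints lie together in some bag; and for every vertex, the bags containing it form a connected subtree. Here bags containing vertex 1 are not connected in the tree, so the decomposition is invalid.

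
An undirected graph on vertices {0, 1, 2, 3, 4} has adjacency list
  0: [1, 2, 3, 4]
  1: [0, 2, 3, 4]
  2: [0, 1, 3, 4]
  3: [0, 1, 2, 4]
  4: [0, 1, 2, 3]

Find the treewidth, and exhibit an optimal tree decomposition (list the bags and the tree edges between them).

Treewidth 4.
Bags: B1 = {0, 1, 2, 3, 4}
Tree: (single bag)

With just one bag of size 5, the width is 5 − 1 = 4, so tw(G) ≤ 4. On the other hand G contains the 5-clique {0, 1, 2, 3, 4}. A clique must lie in a single bag of any decomposition, so no decomposition can have width below 4. Hence tw(G) = 4 exactly.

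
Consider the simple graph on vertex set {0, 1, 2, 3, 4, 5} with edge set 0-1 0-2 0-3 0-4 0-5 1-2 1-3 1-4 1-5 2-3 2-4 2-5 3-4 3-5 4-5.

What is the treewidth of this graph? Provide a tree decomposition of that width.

Treewidth 5.
One such decomposition:
Bags: B1 = {0, 1, 2, 3, 4, 5}
Tree: (single bag)

A single bag containing all 6 vertices is trivially a valid decomposition of width 5. Conversely, {0, 1, 2, 3, 4, 5} is a clique of size 6, and the vertices of any clique must share a bag in every tree decomposition; so some bag has ≥ 6 vertices and tw(G) ≥ 5. The upper and lower bounds meet at 5, so that is the treewidth.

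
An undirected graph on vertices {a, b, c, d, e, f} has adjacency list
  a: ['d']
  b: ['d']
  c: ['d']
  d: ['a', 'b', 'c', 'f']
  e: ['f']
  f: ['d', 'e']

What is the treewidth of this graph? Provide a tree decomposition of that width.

Treewidth 1.
One such decomposition:
Bags: B1 = {d, f}  B2 = {b, d}  B3 = {e, f}  B4 = {a, d}  B5 = {c, d}
Tree: B1–B2, B1–B3, B1–B4, B4–B5

Every bag has size at most 2, so the width is 2 − 1 = 1 and tw(G) ≤ 1. G has an edge, so its treewidth is at least 1. Combining the bounds, tw(G) = 1.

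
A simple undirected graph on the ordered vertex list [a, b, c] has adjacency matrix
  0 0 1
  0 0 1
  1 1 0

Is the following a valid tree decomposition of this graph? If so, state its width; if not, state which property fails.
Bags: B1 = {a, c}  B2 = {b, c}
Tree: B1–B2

Yes; width 1.

Vertex coverage: the bags together contain {a, b, c}, the full vertex set. Edge coverage: each edge of G has both endpoints in at least one bag. Running intersection: for every vertex, the bags containing it form a connected subtree. All three properties hold, so this is a valid tree decomposition of width max|bag| − 1 = 1, and hence tw(G) ≤ 1.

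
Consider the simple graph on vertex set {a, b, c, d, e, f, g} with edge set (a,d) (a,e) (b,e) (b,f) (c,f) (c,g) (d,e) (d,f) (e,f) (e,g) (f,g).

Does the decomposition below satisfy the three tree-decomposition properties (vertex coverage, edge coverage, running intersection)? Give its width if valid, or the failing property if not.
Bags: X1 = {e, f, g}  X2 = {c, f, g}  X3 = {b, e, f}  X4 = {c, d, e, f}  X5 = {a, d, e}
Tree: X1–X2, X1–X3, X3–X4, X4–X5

No — bags containing vertex c are not connected in the tree.

A tree decomposition must satisfy three properties: every vertex lies in some bag; for every edge, both endpoints lie together in some bag; and for every vertex, the bags containing it form a connected subtree. Here bags containing vertex c are not connected in the tree, so the decomposition is invalid.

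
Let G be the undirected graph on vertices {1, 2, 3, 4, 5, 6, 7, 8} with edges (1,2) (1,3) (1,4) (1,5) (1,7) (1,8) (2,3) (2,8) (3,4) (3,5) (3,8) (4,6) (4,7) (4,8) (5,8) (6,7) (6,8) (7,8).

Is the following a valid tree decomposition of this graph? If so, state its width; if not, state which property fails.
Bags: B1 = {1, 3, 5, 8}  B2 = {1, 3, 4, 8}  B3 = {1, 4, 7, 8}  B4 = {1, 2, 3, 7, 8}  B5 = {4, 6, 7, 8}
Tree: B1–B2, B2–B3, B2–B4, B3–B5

A tree decomposition must satisfy three properties: every vertex lies in some bag; for every edge, both endpoints lie together in some bag; and for every vertex, the bags containing it form a connected subtree. Here bags containing vertex 7 are not connected in the tree, so the decomposition is invalid.

No — bags containing vertex 7 are not connected in the tree.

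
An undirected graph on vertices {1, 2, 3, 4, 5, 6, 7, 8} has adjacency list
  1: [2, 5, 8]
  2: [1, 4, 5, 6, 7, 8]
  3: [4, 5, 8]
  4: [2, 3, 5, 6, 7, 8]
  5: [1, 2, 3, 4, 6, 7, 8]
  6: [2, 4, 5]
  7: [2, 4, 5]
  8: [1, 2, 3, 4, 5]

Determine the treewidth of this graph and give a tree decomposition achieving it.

Treewidth 3.
One such decomposition:
Bags: B1 = {1, 2, 5, 8}  B2 = {2, 4, 5, 8}  B3 = {3, 4, 5, 8}  B4 = {2, 4, 5, 6}  B5 = {2, 4, 5, 7}
Tree: B1–B2, B2–B3, B2–B4, B4–B5

Every bag has size at most 4, so the width is 4 − 1 = 3 and tw(G) ≤ 3. On the other hand G contains the 4-clique {1, 2, 5, 8}. A clique must lie in a single bag of any decomposition, so no decomposition can have width below 3. Combining the bounds, tw(G) = 3.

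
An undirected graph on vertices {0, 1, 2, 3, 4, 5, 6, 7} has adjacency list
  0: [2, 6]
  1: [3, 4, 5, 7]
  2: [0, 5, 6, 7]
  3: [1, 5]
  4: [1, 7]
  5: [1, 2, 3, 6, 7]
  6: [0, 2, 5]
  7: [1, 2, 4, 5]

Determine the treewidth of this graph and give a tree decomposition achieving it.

Every bag has size at most 3, so the width is 3 − 1 = 2 and tw(G) ≤ 2. On the other hand G contains the 3-clique {0, 2, 6}. A clique must lie in a single bag of any decomposition, so no decomposition can have width below 2. Combining the bounds, tw(G) = 2.

Treewidth 2.
One such decomposition:
Bags: B1 = {0, 2, 6}  B2 = {2, 5, 6}  B3 = {2, 5, 7}  B4 = {1, 5, 7}  B5 = {1, 3, 5}  B6 = {1, 4, 7}
Tree: B1–B2, B2–B3, B3–B4, B4–B5, B4–B6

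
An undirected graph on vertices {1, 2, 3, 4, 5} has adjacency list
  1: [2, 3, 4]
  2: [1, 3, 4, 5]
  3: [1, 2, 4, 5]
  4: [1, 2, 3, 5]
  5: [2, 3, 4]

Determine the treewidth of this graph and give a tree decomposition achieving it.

The largest bag has 4 vertices, giving width 3; this decomposition certifies tw(G) ≤ 3. On the other hand G contains the 4-clique {1, 2, 3, 4}. A clique must lie in a single bag of any decomposition, so no decomposition can have width below 3. The upper and lower bounds meet at 3, so that is the treewidth.

Treewidth 3.
One such decomposition:
Bags: B1 = {2, 3, 4, 5}  B2 = {1, 2, 3, 4}
Tree: B1–B2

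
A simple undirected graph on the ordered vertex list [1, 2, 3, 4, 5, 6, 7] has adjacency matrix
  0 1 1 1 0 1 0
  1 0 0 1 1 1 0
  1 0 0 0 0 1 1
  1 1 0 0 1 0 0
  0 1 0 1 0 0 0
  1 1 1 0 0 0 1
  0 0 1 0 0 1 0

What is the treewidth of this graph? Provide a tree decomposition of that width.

Each bag holds 3 vertices, so the decomposition has width 2, which upper-bounds the treewidth. On the other hand G contains the 3-clique {1, 2, 4}. A clique must lie in a single bag of any decomposition, so no decomposition can have width below 2. Therefore the treewidth is 2.

Treewidth 2.
One optimal decomposition is:
Bags: B1 = {1, 2, 6}  B2 = {1, 2, 4}  B3 = {1, 3, 6}  B4 = {2, 4, 5}  B5 = {3, 6, 7}
Tree: B1–B2, B1–B3, B2–B4, B3–B5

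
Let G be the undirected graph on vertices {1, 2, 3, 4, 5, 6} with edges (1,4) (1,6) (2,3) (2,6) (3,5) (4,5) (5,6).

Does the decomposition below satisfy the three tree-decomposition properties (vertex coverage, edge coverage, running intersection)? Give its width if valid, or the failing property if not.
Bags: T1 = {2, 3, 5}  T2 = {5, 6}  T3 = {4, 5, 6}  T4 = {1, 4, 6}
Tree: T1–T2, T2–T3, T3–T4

A tree decomposition must satisfy three properties: every vertex lies in some bag; for every edge, both endpoints lie together in some bag; and for every vertex, the bags containing it form a connected subtree. Here edge (2,6) lies in no bag, so the decomposition is invalid.

No — edge (2,6) lies in no bag.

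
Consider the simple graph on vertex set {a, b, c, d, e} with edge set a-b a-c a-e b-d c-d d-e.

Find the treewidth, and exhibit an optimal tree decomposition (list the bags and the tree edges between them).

Every bag has size at most 3, so the width is 3 − 1 = 2 and tw(G) ≤ 2. Since d–e–a–b–d is a cycle in G, G is not acyclic. Forests are exactly the graphs of treewidth ≤ 1, so tw(G) ≥ 2. The upper and lower bounds meet at 2, so that is the treewidth.

Treewidth 2.
One optimal decomposition is:
Bags: B1 = {a, d, e}  B2 = {a, b, d}  B3 = {a, c, d}
Tree: B1–B2, B2–B3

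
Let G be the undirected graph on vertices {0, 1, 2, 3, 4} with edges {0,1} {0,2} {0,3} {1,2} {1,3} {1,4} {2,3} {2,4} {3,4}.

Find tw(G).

A width-3 tree decomposition is:
Bags: B1 = {1, 2, 3, 4}  B2 = {0, 1, 2, 3}
Tree: B1–B2
The largest bag has 4 vertices, giving width 3; this decomposition certifies tw(G) ≤ 3. On the other hand G contains the 4-clique {0, 1, 2, 3}. A clique must lie in a single bag of any decomposition, so no decomposition can have width below 3. The upper and lower bounds meet at 3, so that is the treewidth.

3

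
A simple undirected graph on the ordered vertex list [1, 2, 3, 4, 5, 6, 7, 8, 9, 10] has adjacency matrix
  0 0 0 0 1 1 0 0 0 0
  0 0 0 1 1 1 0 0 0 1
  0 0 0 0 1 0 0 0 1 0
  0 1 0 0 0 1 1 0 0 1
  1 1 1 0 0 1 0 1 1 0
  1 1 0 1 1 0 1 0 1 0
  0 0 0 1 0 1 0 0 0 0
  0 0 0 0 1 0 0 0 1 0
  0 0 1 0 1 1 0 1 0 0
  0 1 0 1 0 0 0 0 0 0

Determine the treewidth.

2

A width-2 tree decomposition is:
Bags: B1 = {5, 6, 9}  B2 = {2, 5, 6}  B3 = {3, 5, 9}  B4 = {2, 4, 6}  B5 = {5, 8, 9}  B6 = {4, 6, 7}  B7 = {2, 4, 10}  B8 = {1, 5, 6}
Tree: B1–B2, B1–B3, B2–B4, B3–B5, B4–B6, B4–B7, B1–B8
Each bag holds 3 vertices, so the decomposition has width 2, which upper-bounds the treewidth. For the lower bound, the 3 vertices {2, 4, 10} are pairwise adjacent, and any tree decomposition puts a clique entirely inside one bag — forcing width ≥ 2. Combining the bounds, tw(G) = 2.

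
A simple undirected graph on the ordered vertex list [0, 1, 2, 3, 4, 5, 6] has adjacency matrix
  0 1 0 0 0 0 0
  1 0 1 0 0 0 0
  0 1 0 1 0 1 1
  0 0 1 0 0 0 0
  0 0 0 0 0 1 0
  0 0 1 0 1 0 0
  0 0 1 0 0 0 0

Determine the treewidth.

A width-1 tree decomposition is:
Bags: B1 = {2, 5}  B2 = {4, 5}  B3 = {1, 2}  B4 = {0, 1}  B5 = {2, 6}  B6 = {2, 3}
Tree: B1–B2, B1–B3, B3–B4, B1–B5, B1–B6
Each bag holds 2 vertices, so the decomposition has width 1, which upper-bounds the treewidth. G has an edge, so its treewidth is at least 1. Therefore the treewidth is 1.

1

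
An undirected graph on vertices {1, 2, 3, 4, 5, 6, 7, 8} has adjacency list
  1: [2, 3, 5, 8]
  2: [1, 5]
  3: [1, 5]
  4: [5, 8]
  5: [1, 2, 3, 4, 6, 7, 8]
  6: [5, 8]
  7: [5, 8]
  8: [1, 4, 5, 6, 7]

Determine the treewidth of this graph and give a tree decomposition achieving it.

The largest bag has 3 vertices, giving width 2; this decomposition certifies tw(G) ≤ 2. On the other hand G contains the 3-clique {1, 5, 8}. A clique must lie in a single bag of any decomposition, so no decomposition can have width below 2. Combining the bounds, tw(G) = 2.

Treewidth 2.
Bags: B1 = {5, 7, 8}  B2 = {1, 5, 8}  B3 = {5, 6, 8}  B4 = {1, 2, 5}  B5 = {1, 3, 5}  B6 = {4, 5, 8}
Tree: B1–B2, B2–B3, B2–B4, B4–B5, B3–B6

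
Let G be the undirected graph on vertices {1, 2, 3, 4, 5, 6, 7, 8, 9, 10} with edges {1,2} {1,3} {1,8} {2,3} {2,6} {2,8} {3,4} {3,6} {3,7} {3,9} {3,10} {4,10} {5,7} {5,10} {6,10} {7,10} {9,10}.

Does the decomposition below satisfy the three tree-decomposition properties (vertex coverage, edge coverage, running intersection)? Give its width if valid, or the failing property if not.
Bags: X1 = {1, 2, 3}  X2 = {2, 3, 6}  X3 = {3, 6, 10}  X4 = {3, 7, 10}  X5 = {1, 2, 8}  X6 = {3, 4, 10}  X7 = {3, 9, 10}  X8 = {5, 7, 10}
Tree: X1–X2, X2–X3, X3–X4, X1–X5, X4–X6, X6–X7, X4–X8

Yes; width 2.

Every vertex of G appears in some bag (union = {1, 2, 3, 4, 5, 6, 7, 8, 9, 10}); every edge is covered by a bag; and for each vertex v the set of bags containing v is connected in the bag tree. The decomposition is therefore valid. The largest bag has 3 vertices, so the width is 2.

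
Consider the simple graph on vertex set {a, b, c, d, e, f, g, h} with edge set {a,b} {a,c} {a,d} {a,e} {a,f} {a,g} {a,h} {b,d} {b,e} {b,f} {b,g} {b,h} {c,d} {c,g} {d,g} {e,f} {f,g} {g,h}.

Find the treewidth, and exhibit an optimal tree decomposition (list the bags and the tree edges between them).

Treewidth 3.
One such decomposition:
Bags: B1 = {a, c, d, g}  B2 = {a, b, d, g}  B3 = {a, b, f, g}  B4 = {a, b, e, f}  B5 = {a, b, g, h}
Tree: B1–B2, B2–B3, B3–B4, B3–B5

The largest bag has 4 vertices, giving width 3; this decomposition certifies tw(G) ≤ 3. Conversely, {a, c, d, g} is a clique of size 4, and the vertices of any clique must share a bag in every tree decomposition; so some bag has ≥ 4 vertices and tw(G) ≥ 3. Therefore the treewidth is 3.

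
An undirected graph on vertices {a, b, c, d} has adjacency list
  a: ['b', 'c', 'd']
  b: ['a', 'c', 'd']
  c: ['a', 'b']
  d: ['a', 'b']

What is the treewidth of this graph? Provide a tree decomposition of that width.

Each bag holds 3 vertices, so the decomposition has width 2, which upper-bounds the treewidth. For the lower bound, the 3 vertices {a, b, d} are pairwise adjacent, and any tree decomposition puts a clique entirely inside one bag — forcing width ≥ 2. Hence tw(G) = 2 exactly.

Treewidth 2.
Bags: B1 = {a, b, d}  B2 = {a, b, c}
Tree: B1–B2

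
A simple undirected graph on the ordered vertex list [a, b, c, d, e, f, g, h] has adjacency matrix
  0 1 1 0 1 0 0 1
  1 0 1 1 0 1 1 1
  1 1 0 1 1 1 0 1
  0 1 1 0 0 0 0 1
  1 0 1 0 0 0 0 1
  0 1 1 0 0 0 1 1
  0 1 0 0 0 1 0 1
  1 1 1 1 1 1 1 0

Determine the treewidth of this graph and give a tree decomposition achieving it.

Treewidth 3.
One optimal decomposition is:
Bags: B1 = {b, c, f, h}  B2 = {a, b, c, h}  B3 = {b, c, d, h}  B4 = {b, f, g, h}  B5 = {a, c, e, h}
Tree: B1–B2, B2–B3, B1–B4, B2–B5

Each bag holds 4 vertices, so the decomposition has width 3, which upper-bounds the treewidth. Conversely, {a, c, e, h} is a clique of size 4, and the vertices of any clique must share a bag in every tree decomposition; so some bag has ≥ 4 vertices and tw(G) ≥ 3. Therefore the treewidth is 3.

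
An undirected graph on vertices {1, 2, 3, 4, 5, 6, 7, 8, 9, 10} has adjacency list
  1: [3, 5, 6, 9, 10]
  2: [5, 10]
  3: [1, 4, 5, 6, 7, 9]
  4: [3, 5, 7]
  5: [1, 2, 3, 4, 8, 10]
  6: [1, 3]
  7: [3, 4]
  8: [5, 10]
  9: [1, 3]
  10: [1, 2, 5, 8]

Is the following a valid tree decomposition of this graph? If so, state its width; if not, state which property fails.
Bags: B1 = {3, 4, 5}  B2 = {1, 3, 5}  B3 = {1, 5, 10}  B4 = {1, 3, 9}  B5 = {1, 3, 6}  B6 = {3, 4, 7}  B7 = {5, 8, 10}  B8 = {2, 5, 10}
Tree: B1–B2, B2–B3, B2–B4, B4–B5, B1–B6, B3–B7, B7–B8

Yes; width 2.

Vertex coverage: the bags together contain {1, 2, 3, 4, 5, 6, 7, 8, 9, 10}, the full vertex set. Edge coverage: each edge of G has both endpoints in at least one bag. Running intersection: for every vertex, the bags containing it form a connected subtree. All three properties hold, so this is a valid tree decomposition of width max|bag| − 1 = 2, and hence tw(G) ≤ 2.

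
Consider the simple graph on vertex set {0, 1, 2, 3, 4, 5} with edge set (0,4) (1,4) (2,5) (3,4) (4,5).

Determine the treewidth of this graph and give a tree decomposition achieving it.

Treewidth 1.
Bags: B1 = {4, 5}  B2 = {1, 4}  B3 = {0, 4}  B4 = {2, 5}  B5 = {3, 4}
Tree: B1–B2, B2–B3, B1–B4, B1–B5

Every bag has size at most 2, so the width is 2 − 1 = 1 and tw(G) ≤ 1. G has an edge, so its treewidth is at least 1. The upper and lower bounds meet at 1, so that is the treewidth.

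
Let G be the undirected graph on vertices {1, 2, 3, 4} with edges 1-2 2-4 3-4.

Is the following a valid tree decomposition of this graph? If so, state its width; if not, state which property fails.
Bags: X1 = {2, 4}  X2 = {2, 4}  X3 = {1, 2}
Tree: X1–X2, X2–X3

A tree decomposition must satisfy three properties: every vertex lies in some bag; for every edge, both endpoints lie together in some bag; and for every vertex, the bags containing it form a connected subtree. Here vertex 3 appears in no bag, so the decomposition is invalid.

No — vertex 3 appears in no bag.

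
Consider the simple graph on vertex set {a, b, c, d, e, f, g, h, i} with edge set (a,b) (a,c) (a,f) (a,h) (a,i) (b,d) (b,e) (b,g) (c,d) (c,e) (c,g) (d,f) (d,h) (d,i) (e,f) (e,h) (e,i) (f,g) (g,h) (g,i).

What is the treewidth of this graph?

4

A width-4 tree decomposition is:
Bags: B1 = {a, d, e, g, i}  B2 = {a, d, e, f, g}  B3 = {a, b, d, e, g}  B4 = {a, c, d, e, g}  B5 = {a, d, e, g, h}
Tree: B1–B2, B2–B3, B3–B4, B4–B5
Each bag holds 5 vertices, so the decomposition has width 4, which upper-bounds the treewidth. For the lower bound: the 5 vertex sets {g,i}, {a,f}, {b,e}, {d}, {c} are disjoint, each induces a connected subgraph, and every pair is joined by at least one edge of G. Contracting each set to a single vertex therefore yields K_{5} as a minor, and since treewidth is minor-monotone, tw(G) ≥ tw(K_{5}) = 4. The upper and lower bounds meet at 4, so that is the treewidth.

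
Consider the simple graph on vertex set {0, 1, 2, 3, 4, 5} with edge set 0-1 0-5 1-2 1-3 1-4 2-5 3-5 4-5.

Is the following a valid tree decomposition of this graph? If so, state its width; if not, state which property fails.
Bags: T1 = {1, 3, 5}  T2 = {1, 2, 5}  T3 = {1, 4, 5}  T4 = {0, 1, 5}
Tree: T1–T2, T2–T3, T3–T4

Vertex coverage: the bags together contain {0, 1, 2, 3, 4, 5}, the full vertex set. Edge coverage: each edge of G has both endpoints in at least one bag. Running intersection: for every vertex, the bags containing it form a connected subtree. All three properties hold, so this is a valid tree decomposition of width max|bag| − 1 = 2, and hence tw(G) ≤ 2.

Yes; width 2.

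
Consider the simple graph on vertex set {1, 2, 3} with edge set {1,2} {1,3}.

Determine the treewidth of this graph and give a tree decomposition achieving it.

The largest bag has 2 vertices, giving width 1; this decomposition certifies tw(G) ≤ 1. Since G has at least one edge (e.g. 3–1), it is not an edgeless graph, so tw(G) ≥ 1. Therefore the treewidth is 1.

Treewidth 1.
One such decomposition:
Bags: B1 = {1, 3}  B2 = {1, 2}
Tree: B1–B2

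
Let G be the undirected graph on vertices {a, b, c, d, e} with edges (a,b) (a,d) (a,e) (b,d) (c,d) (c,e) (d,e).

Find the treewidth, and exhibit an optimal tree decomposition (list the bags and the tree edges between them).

Treewidth 2.
One optimal decomposition is:
Bags: B1 = {a, d, e}  B2 = {c, d, e}  B3 = {a, b, d}
Tree: B1–B2, B1–B3

Each bag holds 3 vertices, so the decomposition has width 2, which upper-bounds the treewidth. Conversely, {c, d, e} is a clique of size 3, and the vertices of any clique must share a bag in every tree decomposition; so some bag has ≥ 3 vertices and tw(G) ≥ 2. Hence tw(G) = 2 exactly.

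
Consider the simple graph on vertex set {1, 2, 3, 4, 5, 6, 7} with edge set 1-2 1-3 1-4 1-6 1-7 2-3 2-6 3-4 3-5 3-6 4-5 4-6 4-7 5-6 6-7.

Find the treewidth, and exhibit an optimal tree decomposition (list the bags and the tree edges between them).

Treewidth 3.
One optimal decomposition is:
Bags: B1 = {1, 2, 3, 6}  B2 = {1, 3, 4, 6}  B3 = {1, 4, 6, 7}  B4 = {3, 4, 5, 6}
Tree: B1–B2, B2–B3, B2–B4

The largest bag has 4 vertices, giving width 3; this decomposition certifies tw(G) ≤ 3. On the other hand G contains the 4-clique {1, 2, 3, 6}. A clique must lie in a single bag of any decomposition, so no decomposition can have width below 3. The upper and lower bounds meet at 3, so that is the treewidth.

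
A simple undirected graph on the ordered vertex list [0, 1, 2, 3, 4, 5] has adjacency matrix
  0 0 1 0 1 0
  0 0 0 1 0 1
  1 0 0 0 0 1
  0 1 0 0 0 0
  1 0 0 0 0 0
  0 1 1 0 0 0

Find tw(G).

A width-1 tree decomposition is:
Bags: B1 = {0, 4}  B2 = {0, 2}  B3 = {2, 5}  B4 = {1, 5}  B5 = {1, 3}
Tree: B1–B2, B2–B3, B3–B4, B4–B5
The largest bag has 2 vertices, giving width 1; this decomposition certifies tw(G) ≤ 1. Any graph with an edge has treewidth ≥ 1, and G has the edge 4–0. The upper and lower bounds meet at 1, so that is the treewidth.

1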